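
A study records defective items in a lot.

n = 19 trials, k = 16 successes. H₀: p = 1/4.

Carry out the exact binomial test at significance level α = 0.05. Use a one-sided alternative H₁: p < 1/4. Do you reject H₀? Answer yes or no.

Exact binomial: n=19, k=16, p₀=1/4=0.2500
P(X≤16) from Σ C(n,i)·p₀^i·(1−p₀)^(n−i)
p-value (one-sided, H₁ less) = 1.00000
At α=0.05: p ≥ α → fail to reject H₀

reject H₀: no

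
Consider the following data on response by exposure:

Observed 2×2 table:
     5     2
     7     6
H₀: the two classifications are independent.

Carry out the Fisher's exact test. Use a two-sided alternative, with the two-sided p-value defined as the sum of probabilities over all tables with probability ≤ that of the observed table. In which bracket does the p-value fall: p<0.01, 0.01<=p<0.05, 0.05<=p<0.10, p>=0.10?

Margins: r₁=7, r₂=13, c₁=12, c₂=8, n=20
p_obs = C(7,5)·C(13,7)/C(20,12); sum pmf over tables with pmf ≤ p_obs
p-value (two-sided) = 0.64241
→ bracket: p>=0.10

p-value bracket: p>=0.10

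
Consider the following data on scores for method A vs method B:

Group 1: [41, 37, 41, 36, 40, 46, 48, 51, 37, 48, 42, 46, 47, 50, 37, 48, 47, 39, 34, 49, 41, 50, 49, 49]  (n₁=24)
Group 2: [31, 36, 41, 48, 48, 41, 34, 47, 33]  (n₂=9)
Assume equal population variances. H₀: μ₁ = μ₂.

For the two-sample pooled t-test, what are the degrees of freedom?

degrees of freedom = 31

df = n₁ + n₂ − 2 = 24 + 9 − 2 = 31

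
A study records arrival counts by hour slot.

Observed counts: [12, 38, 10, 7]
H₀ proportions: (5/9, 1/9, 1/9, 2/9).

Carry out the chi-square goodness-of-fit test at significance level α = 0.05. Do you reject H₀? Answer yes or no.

reject H₀: yes

n = 67; E_i = n·p_i = [37.22, 7.44, 7.44, 14.89]
χ² = (12−37.22)²/37.22 + (38−7.44)²/7.44 + (10−7.44)²/7.44 + (7−14.89)²/14.89 = 147.5627
df = 3
p-value (upper-tail) = 0.00000
At α=0.05: p < α → reject H₀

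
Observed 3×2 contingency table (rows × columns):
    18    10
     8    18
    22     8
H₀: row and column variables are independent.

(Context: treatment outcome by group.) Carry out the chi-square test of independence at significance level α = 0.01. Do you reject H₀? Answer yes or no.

reject H₀: yes

Row totals [28, 26, 30], col totals [48, 36], n=84
χ² = (18−16.00)²/16.00 + (10−12.00)²/12.00 + (8−14.86)²/14.86 + (18−11.14)²/11.14 + (22−17.14)²/17.14 + (8−12.86)²/12.86 = 11.1791
df = 2
p-value (upper-tail) = 0.00374
At α=0.01: p < α → reject H₀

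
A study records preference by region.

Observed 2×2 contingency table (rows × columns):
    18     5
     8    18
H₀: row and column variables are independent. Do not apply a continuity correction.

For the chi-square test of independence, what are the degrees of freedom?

degrees of freedom = 1

df = (r−1)(c−1) = (2−1)·(2−1) = 1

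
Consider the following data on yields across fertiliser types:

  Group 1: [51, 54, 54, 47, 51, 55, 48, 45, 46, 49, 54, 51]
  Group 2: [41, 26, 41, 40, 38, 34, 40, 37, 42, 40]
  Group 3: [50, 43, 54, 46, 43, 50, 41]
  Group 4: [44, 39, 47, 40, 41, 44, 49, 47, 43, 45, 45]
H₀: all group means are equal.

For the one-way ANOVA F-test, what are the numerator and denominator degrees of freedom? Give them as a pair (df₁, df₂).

k = 4 groups, N = 40 total
df = (k−1, N−k) = (4−1, 40−4) = (3, 36)

degrees of freedom = [3, 36]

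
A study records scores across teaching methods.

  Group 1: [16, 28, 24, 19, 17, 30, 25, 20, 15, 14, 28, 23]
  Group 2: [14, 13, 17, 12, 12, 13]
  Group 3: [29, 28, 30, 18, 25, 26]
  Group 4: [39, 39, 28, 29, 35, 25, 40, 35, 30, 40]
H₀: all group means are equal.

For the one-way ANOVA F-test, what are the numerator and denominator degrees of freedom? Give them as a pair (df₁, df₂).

degrees of freedom = [3, 30]

k = 4 groups, N = 34 total
df = (k−1, N−k) = (4−1, 34−4) = (3, 30)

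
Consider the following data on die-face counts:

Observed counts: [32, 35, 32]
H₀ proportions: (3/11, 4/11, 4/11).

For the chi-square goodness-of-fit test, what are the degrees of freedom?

degrees of freedom = 2

df = k − 1 = 3 − 1 = 2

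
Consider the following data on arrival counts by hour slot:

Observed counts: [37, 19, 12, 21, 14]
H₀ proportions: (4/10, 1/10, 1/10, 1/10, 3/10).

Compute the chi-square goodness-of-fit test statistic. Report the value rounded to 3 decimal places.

n = 103; E_i = n·p_i = [41.20, 10.30, 10.30, 10.30, 30.90]
χ² = (37−41.20)²/41.20 + (19−10.30)²/10.30 + (12−10.30)²/10.30 + (21−10.30)²/10.30 + (14−30.90)²/30.90 = 28.4159
df = 4

test statistic = 28.416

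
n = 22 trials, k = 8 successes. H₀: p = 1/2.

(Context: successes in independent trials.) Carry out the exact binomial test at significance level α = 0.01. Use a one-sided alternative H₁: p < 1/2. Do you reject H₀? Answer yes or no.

reject H₀: no

Exact binomial: n=22, k=8, p₀=1/2=0.5000
P(X≤8) from Σ C(n,i)·p₀^i·(1−p₀)^(n−i)
p-value (one-sided, H₁ less) = 0.14314
At α=0.01: p ≥ α → fail to reject H₀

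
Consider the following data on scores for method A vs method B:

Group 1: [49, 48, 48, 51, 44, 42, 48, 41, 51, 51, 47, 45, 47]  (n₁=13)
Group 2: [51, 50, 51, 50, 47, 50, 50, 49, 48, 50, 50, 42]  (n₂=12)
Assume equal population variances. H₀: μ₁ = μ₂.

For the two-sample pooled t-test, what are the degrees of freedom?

df = n₁ + n₂ − 2 = 13 + 12 − 2 = 23

degrees of freedom = 23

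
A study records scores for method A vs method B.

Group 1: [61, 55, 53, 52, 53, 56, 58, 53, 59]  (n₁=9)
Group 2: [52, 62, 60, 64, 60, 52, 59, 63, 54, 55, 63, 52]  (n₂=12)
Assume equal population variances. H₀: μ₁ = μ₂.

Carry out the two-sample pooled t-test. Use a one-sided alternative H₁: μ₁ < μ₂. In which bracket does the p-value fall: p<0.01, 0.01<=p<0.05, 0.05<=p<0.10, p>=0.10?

p-value bracket: 0.05<=p<0.10

x̄₁=55.556, s₁=3.167, n₁=9
x̄₂=58.000, s₂=4.710, n₂=12
s_p² = [8·3.167² + 11·4.710²]/19 = 17.0643
SE = √(s_p²·(1/9+1/12)) = 1.8216
t = (55.556−58.000)/1.8216 = -1.3420
df = 19
p-value (one-sided, H₁ less) = 0.09771
→ bracket: 0.05<=p<0.10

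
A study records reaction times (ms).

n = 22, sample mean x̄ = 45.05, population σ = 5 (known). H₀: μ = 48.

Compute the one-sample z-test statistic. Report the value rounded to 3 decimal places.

SE = σ/√n = 5/√22 = 1.0660
z = (x̄−μ₀)/SE = (45.05−48)/1.0660 = -2.7673

test statistic = -2.767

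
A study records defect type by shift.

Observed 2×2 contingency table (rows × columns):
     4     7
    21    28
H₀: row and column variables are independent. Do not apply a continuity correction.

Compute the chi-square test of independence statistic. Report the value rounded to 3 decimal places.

Row totals [11, 49], col totals [25, 35], n=60
χ² = (4−4.58)²/4.58 + (7−6.42)²/6.42 + (21−20.42)²/20.42 + (28−28.58)²/28.58 = 0.1558
df = 1

test statistic = 0.156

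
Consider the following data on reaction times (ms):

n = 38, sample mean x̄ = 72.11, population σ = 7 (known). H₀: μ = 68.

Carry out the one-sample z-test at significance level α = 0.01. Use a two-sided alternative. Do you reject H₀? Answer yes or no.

SE = σ/√n = 7/√38 = 1.1355
z = (x̄−μ₀)/SE = (72.11−68)/1.1355 = 3.6194
p-value (two-sided) = 0.00030
At α=0.01: p < α → reject H₀

reject H₀: yes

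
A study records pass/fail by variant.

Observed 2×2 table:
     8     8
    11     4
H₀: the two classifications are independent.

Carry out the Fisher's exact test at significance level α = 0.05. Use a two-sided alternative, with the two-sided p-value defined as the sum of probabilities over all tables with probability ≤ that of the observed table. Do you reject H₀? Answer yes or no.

Margins: r₁=16, r₂=15, c₁=19, c₂=12, n=31
p_obs = C(16,8)·C(15,11)/C(31,19); sum pmf over tables with pmf ≤ p_obs
p-value (two-sided) = 0.27337
At α=0.05: p ≥ α → fail to reject H₀

reject H₀: no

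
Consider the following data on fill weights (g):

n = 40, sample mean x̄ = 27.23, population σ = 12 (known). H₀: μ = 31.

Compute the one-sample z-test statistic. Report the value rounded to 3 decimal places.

test statistic = -1.987

SE = σ/√n = 12/√40 = 1.8974
z = (x̄−μ₀)/SE = (27.23−31)/1.8974 = -1.9870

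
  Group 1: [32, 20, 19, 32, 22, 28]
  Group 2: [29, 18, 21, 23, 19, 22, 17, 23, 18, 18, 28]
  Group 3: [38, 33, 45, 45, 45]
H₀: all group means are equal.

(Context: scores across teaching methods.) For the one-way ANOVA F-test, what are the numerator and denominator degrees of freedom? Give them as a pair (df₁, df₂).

degrees of freedom = [2, 19]

k = 3 groups, N = 22 total
df = (k−1, N−k) = (3−1, 22−3) = (2, 19)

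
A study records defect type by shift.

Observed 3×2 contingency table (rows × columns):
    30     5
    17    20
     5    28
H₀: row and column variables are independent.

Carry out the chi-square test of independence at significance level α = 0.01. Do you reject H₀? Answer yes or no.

Row totals [35, 37, 33], col totals [52, 53], n=105
χ² = (30−17.33)²/17.33 + (5−17.67)²/17.67 + (17−18.32)²/18.32 + (20−18.68)²/18.68 + (5−16.34)²/16.34 + (28−16.66)²/16.66 = 34.1243
df = 2
p-value (upper-tail) = 0.00000
At α=0.01: p < α → reject H₀

reject H₀: yes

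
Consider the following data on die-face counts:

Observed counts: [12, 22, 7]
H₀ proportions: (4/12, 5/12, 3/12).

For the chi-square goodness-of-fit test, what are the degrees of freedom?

degrees of freedom = 2

df = k − 1 = 3 − 1 = 2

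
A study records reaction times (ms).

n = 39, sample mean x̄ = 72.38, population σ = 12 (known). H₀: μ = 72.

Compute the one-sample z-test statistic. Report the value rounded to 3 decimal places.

SE = σ/√n = 12/√39 = 1.9215
z = (x̄−μ₀)/SE = (72.38−72)/1.9215 = 0.1978

test statistic = 0.198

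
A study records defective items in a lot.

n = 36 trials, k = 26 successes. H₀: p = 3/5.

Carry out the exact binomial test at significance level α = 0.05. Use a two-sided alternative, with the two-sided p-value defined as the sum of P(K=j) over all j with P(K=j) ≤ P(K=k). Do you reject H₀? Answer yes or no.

Exact binomial: n=36, k=26, p₀=3/5=0.6000
P(X=j) = C(n,j)·p₀^j·(1−p₀)^(n−j); p = Σ P(X=j) over j with P(X=j) ≤ P(X=26)
p-value (two-sided) = 0.17301
At α=0.05: p ≥ α → fail to reject H₀

reject H₀: no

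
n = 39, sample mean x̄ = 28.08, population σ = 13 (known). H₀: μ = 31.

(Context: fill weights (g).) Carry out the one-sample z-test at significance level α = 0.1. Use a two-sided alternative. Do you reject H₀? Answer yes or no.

reject H₀: no

SE = σ/√n = 13/√39 = 2.0817
z = (x̄−μ₀)/SE = (28.08−31)/2.0817 = -1.4027
p-value (two-sided) = 0.16070
At α=0.1: p ≥ α → fail to reject H₀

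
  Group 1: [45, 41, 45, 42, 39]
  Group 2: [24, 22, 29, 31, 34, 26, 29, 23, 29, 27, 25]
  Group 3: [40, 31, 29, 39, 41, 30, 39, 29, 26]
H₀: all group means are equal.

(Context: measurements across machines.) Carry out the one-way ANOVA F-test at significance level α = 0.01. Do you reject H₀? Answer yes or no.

Group means [42.40, 27.18, 33.78], grand mean 32.600
SSB = Σnᵢ(x̄ᵢ−x̄)² = 815.608; SSW = ΣΣ(x−x̄ᵢ)² = 432.392
MSB = 815.608/2 = 407.8040; MSW = 432.392/22 = 19.6542
F = MSB/MSW = 20.7490
df = (2, 22)
p-value (upper-tail) = 0.00001
At α=0.01: p < α → reject H₀

reject H₀: yes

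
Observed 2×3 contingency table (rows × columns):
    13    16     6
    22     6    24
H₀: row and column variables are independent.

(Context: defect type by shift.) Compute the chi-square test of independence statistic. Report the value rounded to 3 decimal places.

Row totals [35, 52], col totals [35, 22, 30], n=87
χ² = (13−14.08)²/14.08 + (16−8.85)²/8.85 + (6−12.07)²/12.07 + (22−20.92)²/20.92 + (6−13.15)²/13.15 + (24−17.93)²/17.93 = 14.9071
df = 2

test statistic = 14.907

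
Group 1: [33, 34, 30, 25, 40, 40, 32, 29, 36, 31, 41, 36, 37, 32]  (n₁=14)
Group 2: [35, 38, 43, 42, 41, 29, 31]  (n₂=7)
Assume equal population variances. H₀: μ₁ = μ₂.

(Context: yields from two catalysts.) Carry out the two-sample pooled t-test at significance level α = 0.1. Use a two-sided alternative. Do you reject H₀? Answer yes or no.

reject H₀: no

x̄₁=34.000, s₁=4.624, n₁=14
x̄₂=37.000, s₂=5.508, n₂=7
s_p² = [13·4.624² + 6·5.508²]/19 = 24.2105
SE = √(s_p²·(1/14+1/7)) = 2.2777
t = (34.000−37.000)/2.2777 = -1.3171
df = 19
p-value (two-sided) = 0.20347
At α=0.1: p ≥ α → fail to reject H₀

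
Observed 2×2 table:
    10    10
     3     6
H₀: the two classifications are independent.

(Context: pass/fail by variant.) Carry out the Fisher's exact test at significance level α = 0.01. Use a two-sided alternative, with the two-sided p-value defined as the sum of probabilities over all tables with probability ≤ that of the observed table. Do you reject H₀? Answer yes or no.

Margins: r₁=20, r₂=9, c₁=13, c₂=16, n=29
p_obs = C(20,10)·C(9,3)/C(29,13); sum pmf over tables with pmf ≤ p_obs
p-value (two-sided) = 0.45427
At α=0.01: p ≥ α → fail to reject H₀

reject H₀: no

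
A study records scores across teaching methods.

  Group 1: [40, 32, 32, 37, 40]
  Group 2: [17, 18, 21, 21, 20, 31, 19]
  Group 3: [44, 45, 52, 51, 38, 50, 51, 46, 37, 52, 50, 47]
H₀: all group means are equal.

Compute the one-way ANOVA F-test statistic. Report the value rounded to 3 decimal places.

test statistic = 63.785

Group means [36.20, 21.00, 46.92], grand mean 37.125
SSB = Σnᵢ(x̄ᵢ−x̄)² = 2974.908; SSW = ΣΣ(x−x̄ᵢ)² = 489.717
MSB = 2974.908/2 = 1487.4542; MSW = 489.717/21 = 23.3198
F = MSB/MSW = 63.7849
df = (2, 21)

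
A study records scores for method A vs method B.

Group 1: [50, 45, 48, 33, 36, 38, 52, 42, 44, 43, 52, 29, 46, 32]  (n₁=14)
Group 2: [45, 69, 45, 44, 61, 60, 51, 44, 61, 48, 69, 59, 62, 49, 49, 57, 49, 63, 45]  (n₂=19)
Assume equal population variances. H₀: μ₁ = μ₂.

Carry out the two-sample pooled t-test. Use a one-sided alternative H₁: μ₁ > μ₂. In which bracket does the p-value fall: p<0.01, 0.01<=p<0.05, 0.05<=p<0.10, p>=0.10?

p-value bracket: p>=0.10

x̄₁=42.143, s₁=7.502, n₁=14
x̄₂=54.211, s₂=8.580, n₂=19
s_p² = [13·7.502² + 18·8.580²]/31 = 66.3507
SE = √(s_p²·(1/14+1/19)) = 2.8691
t = (42.143−54.211)/2.8691 = -4.2061
df = 31
p-value (one-sided, H₁ greater) = 0.99990
→ bracket: p>=0.10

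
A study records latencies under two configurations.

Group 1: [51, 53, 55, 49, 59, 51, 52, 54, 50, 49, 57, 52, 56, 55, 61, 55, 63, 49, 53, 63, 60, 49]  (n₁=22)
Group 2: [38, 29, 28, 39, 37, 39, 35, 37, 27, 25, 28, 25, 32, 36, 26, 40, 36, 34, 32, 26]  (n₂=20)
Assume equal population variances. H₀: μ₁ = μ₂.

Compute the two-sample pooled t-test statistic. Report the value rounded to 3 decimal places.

test statistic = 14.523

x̄₁=54.364, s₁=4.520, n₁=22
x̄₂=32.450, s₂=5.256, n₂=20
s_p² = [21·4.520² + 19·5.256²]/40 = 23.8510
SE = √(s_p²·(1/22+1/20)) = 1.5089
t = (54.364−32.450)/1.5089 = 14.5232
df = 40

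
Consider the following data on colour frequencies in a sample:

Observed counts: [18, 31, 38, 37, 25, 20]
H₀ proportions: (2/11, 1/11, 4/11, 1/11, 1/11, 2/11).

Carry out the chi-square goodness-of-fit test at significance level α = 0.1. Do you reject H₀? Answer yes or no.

n = 169; E_i = n·p_i = [30.73, 15.36, 61.45, 15.36, 15.36, 30.73]
χ² = (18−30.73)²/30.73 + (31−15.36)²/15.36 + (38−61.45)²/61.45 + (37−15.36)²/15.36 + (25−15.36)²/15.36 + (20−30.73)²/30.73 = 70.3964
df = 5
p-value (upper-tail) = 0.00000
At α=0.1: p < α → reject H₀

reject H₀: yes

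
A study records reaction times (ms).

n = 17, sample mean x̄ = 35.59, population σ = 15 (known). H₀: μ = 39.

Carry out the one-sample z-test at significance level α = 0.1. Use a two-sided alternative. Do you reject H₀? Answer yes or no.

reject H₀: no

SE = σ/√n = 15/√17 = 3.6380
z = (x̄−μ₀)/SE = (35.59−39)/3.6380 = -0.9373
p-value (two-sided) = 0.34859
At α=0.1: p ≥ α → fail to reject H₀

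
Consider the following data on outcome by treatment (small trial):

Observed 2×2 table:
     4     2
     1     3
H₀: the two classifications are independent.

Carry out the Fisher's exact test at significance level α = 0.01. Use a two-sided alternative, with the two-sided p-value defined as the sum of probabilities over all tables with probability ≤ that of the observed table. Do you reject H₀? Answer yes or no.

Margins: r₁=6, r₂=4, c₁=5, c₂=5, n=10
p_obs = C(6,4)·C(4,1)/C(10,5); sum pmf over tables with pmf ≤ p_obs
p-value (two-sided) = 0.52381
At α=0.01: p ≥ α → fail to reject H₀

reject H₀: no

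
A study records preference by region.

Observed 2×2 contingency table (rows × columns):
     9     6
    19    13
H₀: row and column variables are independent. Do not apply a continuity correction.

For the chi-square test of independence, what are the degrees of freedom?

df = (r−1)(c−1) = (2−1)·(2−1) = 1

degrees of freedom = 1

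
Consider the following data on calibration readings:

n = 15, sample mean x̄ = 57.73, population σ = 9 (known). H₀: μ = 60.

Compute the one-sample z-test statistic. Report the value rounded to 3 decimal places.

SE = σ/√n = 9/√15 = 2.3238
z = (x̄−μ₀)/SE = (57.73−60)/2.3238 = -0.9769

test statistic = -0.977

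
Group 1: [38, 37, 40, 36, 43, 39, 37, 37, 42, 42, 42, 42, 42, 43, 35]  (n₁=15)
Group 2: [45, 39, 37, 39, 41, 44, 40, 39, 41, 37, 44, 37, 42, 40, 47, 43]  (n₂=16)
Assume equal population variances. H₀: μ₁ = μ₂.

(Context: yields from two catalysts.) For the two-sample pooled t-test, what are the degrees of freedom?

degrees of freedom = 29

df = n₁ + n₂ − 2 = 15 + 16 − 2 = 29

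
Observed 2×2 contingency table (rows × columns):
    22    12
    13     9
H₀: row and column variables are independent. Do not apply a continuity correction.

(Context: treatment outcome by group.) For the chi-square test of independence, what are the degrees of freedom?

degrees of freedom = 1

df = (r−1)(c−1) = (2−1)·(2−1) = 1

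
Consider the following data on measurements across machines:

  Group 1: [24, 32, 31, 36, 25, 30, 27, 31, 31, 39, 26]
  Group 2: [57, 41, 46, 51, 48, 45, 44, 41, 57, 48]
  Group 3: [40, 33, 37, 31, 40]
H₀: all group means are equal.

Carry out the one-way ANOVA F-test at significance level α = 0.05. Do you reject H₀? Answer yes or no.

Group means [30.18, 47.80, 36.20], grand mean 38.115
SSB = Σnᵢ(x̄ᵢ−x̄)² = 1648.617; SSW = ΣΣ(x−x̄ᵢ)² = 574.036
MSB = 1648.617/2 = 824.3087; MSW = 574.036/23 = 24.9581
F = MSB/MSW = 33.0277
df = (2, 23)
p-value (upper-tail) = 0.00000
At α=0.05: p < α → reject H₀

reject H₀: yes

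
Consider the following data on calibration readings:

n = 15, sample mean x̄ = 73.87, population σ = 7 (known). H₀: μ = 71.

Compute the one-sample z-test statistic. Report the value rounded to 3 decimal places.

test statistic = 1.588

SE = σ/√n = 7/√15 = 1.8074
z = (x̄−μ₀)/SE = (73.87−71)/1.8074 = 1.5879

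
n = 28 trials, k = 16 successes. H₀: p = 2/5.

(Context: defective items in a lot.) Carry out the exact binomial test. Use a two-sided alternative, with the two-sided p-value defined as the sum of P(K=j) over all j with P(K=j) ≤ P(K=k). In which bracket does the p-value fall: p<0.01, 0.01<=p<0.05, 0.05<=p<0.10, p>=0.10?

p-value bracket: 0.05<=p<0.10

Exact binomial: n=28, k=16, p₀=2/5=0.4000
P(X=j) = C(n,j)·p₀^j·(1−p₀)^(n−j); p = Σ P(X=j) over j with P(X=j) ≤ P(X=16)
p-value (two-sided) = 0.08140
→ bracket: 0.05<=p<0.10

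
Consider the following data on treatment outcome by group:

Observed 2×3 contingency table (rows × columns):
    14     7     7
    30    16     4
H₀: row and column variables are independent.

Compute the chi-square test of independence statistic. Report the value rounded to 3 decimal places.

Row totals [28, 50], col totals [44, 23, 11], n=78
χ² = (14−15.79)²/15.79 + (7−8.26)²/8.26 + (7−3.95)²/3.95 + (30−28.21)²/28.21 + (16−14.74)²/14.74 + (4−7.05)²/7.05 = 4.2946
df = 2

test statistic = 4.295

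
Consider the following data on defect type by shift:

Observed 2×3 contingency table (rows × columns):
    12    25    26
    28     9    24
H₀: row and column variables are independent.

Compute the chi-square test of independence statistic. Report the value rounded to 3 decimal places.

Row totals [63, 61], col totals [40, 34, 50], n=124
χ² = (12−20.32)²/20.32 + (25−17.27)²/17.27 + (26−25.40)²/25.40 + (28−19.68)²/19.68 + (9−16.73)²/16.73 + (24−24.60)²/24.60 = 13.9808
df = 2

test statistic = 13.981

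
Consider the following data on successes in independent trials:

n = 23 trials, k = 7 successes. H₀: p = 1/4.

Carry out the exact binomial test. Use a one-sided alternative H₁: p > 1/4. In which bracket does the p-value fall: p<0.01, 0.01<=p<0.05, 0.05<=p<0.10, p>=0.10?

Exact binomial: n=23, k=7, p₀=1/4=0.2500
P(X≥7) from Σ C(n,i)·p₀^i·(1−p₀)^(n−i)
p-value (one-sided, H₁ greater) = 0.34627
→ bracket: p>=0.10

p-value bracket: p>=0.10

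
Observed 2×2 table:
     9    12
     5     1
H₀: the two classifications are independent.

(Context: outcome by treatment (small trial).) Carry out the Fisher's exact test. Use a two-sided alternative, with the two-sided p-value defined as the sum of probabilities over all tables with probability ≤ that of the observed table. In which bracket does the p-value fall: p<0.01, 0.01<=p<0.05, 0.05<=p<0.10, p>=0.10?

p-value bracket: p>=0.10

Margins: r₁=21, r₂=6, c₁=14, c₂=13, n=27
p_obs = C(21,9)·C(6,5)/C(27,14); sum pmf over tables with pmf ≤ p_obs
p-value (two-sided) = 0.16473
→ bracket: p>=0.10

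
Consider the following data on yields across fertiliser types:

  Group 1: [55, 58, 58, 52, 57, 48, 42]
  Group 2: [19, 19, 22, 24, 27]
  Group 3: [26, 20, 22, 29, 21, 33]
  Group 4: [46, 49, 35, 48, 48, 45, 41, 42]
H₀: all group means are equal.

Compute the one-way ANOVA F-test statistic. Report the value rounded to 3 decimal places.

test statistic = 54.586

Group means [52.86, 22.20, 25.17, 44.25], grand mean 37.923
SSB = Σnᵢ(x̄ᵢ−x̄)² = 4093.856; SSW = ΣΣ(x−x̄ᵢ)² = 549.990
MSB = 4093.856/3 = 1364.6186; MSW = 549.990/22 = 24.9996
F = MSB/MSW = 54.5857
df = (3, 22)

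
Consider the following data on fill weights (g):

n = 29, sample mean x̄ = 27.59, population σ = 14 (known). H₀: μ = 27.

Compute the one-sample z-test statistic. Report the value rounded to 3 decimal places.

SE = σ/√n = 14/√29 = 2.5997
z = (x̄−μ₀)/SE = (27.59−27)/2.5997 = 0.2269

test statistic = 0.227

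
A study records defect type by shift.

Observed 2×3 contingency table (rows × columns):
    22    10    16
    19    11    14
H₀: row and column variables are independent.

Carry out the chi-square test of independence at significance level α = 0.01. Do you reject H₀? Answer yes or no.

Row totals [48, 44], col totals [41, 21, 30], n=92
χ² = (22−21.39)²/21.39 + (10−10.96)²/10.96 + (16−15.65)²/15.65 + (19−19.61)²/19.61 + (11−10.04)²/10.04 + (14−14.35)²/14.35 = 0.2270
df = 2
p-value (upper-tail) = 0.89271
At α=0.01: p ≥ α → fail to reject H₀

reject H₀: no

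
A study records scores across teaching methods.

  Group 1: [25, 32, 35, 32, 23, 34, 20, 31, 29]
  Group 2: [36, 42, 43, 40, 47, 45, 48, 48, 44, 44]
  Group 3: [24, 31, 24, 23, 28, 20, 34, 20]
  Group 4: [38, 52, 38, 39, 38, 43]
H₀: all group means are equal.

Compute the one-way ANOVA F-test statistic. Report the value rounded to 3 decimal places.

Group means [29.00, 43.70, 25.50, 41.33], grand mean 34.848
SSB = Σnᵢ(x̄ᵢ−x̄)² = 2042.809; SSW = ΣΣ(x−x̄ᵢ)² = 677.433
MSB = 2042.809/3 = 680.9364; MSW = 677.433/29 = 23.3598
F = MSB/MSW = 29.1500
df = (3, 29)

test statistic = 29.150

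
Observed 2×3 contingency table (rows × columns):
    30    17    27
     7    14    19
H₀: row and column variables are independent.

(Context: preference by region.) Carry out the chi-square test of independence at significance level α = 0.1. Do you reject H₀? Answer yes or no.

reject H₀: yes

Row totals [74, 40], col totals [37, 31, 46], n=114
χ² = (30−24.02)²/24.02 + (17−20.12)²/20.12 + (27−29.86)²/29.86 + (7−12.98)²/12.98 + (14−10.88)²/10.88 + (19−16.14)²/16.14 = 6.4086
df = 2
p-value (upper-tail) = 0.04059
At α=0.1: p < α → reject H₀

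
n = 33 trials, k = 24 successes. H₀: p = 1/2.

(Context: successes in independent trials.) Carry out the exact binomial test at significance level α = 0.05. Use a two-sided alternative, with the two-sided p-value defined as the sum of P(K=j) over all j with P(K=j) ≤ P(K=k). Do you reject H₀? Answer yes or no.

reject H₀: yes

Exact binomial: n=33, k=24, p₀=1/2=0.5000
P(X=j) = C(n,j)·p₀^j·(1−p₀)^(n−j); p = Σ P(X=j) over j with P(X=j) ≤ P(X=24)
p-value (two-sided) = 0.01353
At α=0.05: p < α → reject H₀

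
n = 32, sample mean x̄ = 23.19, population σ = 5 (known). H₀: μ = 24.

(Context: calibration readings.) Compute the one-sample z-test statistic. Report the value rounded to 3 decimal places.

test statistic = -0.916

SE = σ/√n = 5/√32 = 0.8839
z = (x̄−μ₀)/SE = (23.19−24)/0.8839 = -0.9164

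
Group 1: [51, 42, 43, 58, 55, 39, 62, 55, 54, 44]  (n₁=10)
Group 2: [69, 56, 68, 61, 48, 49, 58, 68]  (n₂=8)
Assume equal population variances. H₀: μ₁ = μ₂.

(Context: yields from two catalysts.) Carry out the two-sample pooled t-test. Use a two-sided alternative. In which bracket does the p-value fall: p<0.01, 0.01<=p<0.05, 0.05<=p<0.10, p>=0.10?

p-value bracket: 0.01<=p<0.05

x̄₁=50.300, s₁=7.775, n₁=10
x̄₂=59.625, s₂=8.400, n₂=8
s_p² = [9·7.775² + 7·8.400²]/16 = 64.8734
SE = √(s_p²·(1/10+1/8)) = 3.8205
t = (50.300−59.625)/3.8205 = -2.4408
df = 16
p-value (two-sided) = 0.02666
→ bracket: 0.01<=p<0.05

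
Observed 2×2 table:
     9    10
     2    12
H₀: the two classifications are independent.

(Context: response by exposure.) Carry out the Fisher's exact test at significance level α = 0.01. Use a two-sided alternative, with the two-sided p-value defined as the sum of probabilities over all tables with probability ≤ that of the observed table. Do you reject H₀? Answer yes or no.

reject H₀: no

Margins: r₁=19, r₂=14, c₁=11, c₂=22, n=33
p_obs = C(19,9)·C(14,2)/C(33,11); sum pmf over tables with pmf ≤ p_obs
p-value (two-sided) = 0.06741
At α=0.01: p ≥ α → fail to reject H₀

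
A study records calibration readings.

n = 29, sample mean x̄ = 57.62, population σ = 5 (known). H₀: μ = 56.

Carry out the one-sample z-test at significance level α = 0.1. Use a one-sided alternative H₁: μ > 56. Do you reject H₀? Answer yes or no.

SE = σ/√n = 5/√29 = 0.9285
z = (x̄−μ₀)/SE = (57.62−56)/0.9285 = 1.7448
p-value (one-sided, H₁ greater) = 0.04051
At α=0.1: p < α → reject H₀

reject H₀: yes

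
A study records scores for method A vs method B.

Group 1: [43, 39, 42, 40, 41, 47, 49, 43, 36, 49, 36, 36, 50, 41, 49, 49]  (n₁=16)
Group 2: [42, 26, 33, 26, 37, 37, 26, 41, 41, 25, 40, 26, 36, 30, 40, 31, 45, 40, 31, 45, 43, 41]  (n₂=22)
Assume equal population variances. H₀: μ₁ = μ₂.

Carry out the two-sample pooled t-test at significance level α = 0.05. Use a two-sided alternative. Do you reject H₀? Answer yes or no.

x̄₁=43.125, s₁=5.097, n₁=16
x̄₂=35.545, s₂=6.843, n₂=22
s_p² = [15·5.097² + 21·6.843²]/36 = 38.1446
SE = √(s_p²·(1/16+1/22)) = 2.0293
t = (43.125−35.545)/2.0293 = 3.7351
df = 36
p-value (two-sided) = 0.00065
At α=0.05: p < α → reject H₀

reject H₀: yes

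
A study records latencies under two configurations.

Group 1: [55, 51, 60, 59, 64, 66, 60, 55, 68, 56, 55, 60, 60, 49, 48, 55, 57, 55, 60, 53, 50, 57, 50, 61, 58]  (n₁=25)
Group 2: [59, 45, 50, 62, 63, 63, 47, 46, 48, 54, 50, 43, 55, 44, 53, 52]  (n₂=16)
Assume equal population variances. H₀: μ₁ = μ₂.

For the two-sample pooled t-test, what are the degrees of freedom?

degrees of freedom = 39

df = n₁ + n₂ − 2 = 25 + 16 − 2 = 39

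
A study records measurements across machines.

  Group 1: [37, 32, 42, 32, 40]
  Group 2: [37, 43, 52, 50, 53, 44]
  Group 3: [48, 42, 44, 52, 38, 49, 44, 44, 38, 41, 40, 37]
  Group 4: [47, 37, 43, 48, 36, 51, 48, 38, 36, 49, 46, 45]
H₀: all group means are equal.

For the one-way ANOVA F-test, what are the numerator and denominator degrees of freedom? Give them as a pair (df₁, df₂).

k = 4 groups, N = 35 total
df = (k−1, N−k) = (4−1, 35−4) = (3, 31)

degrees of freedom = [3, 31]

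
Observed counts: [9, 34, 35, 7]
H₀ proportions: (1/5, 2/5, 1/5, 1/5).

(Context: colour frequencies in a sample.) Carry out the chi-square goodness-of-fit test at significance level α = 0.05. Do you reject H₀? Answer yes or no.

reject H₀: yes

n = 85; E_i = n·p_i = [17.00, 34.00, 17.00, 17.00]
χ² = (9−17.00)²/17.00 + (34−34.00)²/34.00 + (35−17.00)²/17.00 + (7−17.00)²/17.00 = 28.7059
df = 3
p-value (upper-tail) = 0.00000
At α=0.05: p < α → reject H₀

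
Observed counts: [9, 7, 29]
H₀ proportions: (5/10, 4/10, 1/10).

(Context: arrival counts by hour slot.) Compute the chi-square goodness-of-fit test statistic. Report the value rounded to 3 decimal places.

n = 45; E_i = n·p_i = [22.50, 18.00, 4.50]
χ² = (9−22.50)²/22.50 + (7−18.00)²/18.00 + (29−4.50)²/4.50 = 148.2111
df = 2

test statistic = 148.211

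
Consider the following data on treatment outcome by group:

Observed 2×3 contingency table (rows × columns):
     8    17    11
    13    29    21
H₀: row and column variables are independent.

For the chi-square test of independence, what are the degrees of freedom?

degrees of freedom = 2

df = (r−1)(c−1) = (2−1)·(3−1) = 2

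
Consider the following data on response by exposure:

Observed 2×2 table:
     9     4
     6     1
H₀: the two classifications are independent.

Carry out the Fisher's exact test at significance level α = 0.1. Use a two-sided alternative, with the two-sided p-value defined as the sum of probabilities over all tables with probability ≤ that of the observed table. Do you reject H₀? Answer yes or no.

reject H₀: no

Margins: r₁=13, r₂=7, c₁=15, c₂=5, n=20
p_obs = C(13,9)·C(7,6)/C(20,15); sum pmf over tables with pmf ≤ p_obs
p-value (two-sided) = 0.61262
At α=0.1: p ≥ α → fail to reject H₀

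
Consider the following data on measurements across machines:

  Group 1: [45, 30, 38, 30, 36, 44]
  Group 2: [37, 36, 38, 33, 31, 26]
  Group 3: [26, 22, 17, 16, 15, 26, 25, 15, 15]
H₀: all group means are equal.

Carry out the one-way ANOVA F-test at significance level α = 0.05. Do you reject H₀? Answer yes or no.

reject H₀: yes

Group means [37.17, 33.50, 19.67], grand mean 28.619
SSB = Σnᵢ(x̄ᵢ−x̄)² = 1302.619; SSW = ΣΣ(x−x̄ᵢ)² = 514.333
MSB = 1302.619/2 = 651.3095; MSW = 514.333/18 = 28.5741
F = MSB/MSW = 22.7937
df = (2, 18)
p-value (upper-tail) = 0.00001
At α=0.05: p < α → reject H₀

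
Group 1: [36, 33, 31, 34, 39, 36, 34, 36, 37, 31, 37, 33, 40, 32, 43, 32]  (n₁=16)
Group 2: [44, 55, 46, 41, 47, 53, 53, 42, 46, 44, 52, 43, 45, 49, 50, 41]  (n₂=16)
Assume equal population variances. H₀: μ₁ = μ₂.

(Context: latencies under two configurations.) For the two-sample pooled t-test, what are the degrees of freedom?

df = n₁ + n₂ − 2 = 16 + 16 − 2 = 30

degrees of freedom = 30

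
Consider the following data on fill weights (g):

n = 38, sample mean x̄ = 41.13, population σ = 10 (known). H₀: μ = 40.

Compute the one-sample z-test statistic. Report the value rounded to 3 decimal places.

test statistic = 0.697

SE = σ/√n = 10/√38 = 1.6222
z = (x̄−μ₀)/SE = (41.13−40)/1.6222 = 0.6966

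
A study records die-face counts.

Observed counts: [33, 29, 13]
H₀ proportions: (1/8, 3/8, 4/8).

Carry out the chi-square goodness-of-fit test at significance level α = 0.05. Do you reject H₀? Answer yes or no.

n = 75; E_i = n·p_i = [9.38, 28.12, 37.50]
χ² = (33−9.38)²/9.38 + (29−28.12)²/28.12 + (13−37.50)²/37.50 = 75.5689
df = 2
p-value (upper-tail) = 0.00000
At α=0.05: p < α → reject H₀

reject H₀: yes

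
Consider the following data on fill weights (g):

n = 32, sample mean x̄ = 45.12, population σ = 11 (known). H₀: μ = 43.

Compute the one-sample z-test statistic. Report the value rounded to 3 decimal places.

SE = σ/√n = 11/√32 = 1.9445
z = (x̄−μ₀)/SE = (45.12−43)/1.9445 = 1.0902

test statistic = 1.090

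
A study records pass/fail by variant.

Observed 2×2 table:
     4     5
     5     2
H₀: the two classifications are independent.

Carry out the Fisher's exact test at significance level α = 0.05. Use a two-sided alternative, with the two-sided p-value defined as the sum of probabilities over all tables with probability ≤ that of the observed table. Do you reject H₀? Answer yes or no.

reject H₀: no

Margins: r₁=9, r₂=7, c₁=9, c₂=7, n=16
p_obs = C(9,4)·C(7,5)/C(16,9); sum pmf over tables with pmf ≤ p_obs
p-value (two-sided) = 0.35752
At α=0.05: p ≥ α → fail to reject H₀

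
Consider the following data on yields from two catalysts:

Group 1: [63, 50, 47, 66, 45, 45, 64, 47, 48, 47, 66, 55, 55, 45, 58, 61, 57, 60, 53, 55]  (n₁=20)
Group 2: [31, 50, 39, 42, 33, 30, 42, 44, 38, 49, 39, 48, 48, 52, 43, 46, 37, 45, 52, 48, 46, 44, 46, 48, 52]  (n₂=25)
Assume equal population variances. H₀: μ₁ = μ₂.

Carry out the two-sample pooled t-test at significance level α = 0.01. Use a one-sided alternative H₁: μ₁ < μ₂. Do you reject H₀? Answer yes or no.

x̄₁=54.350, s₁=7.336, n₁=20
x̄₂=43.680, s₂=6.316, n₂=25
s_p² = [19·7.336² + 24·6.316²]/43 = 46.0463
SE = √(s_p²·(1/20+1/25)) = 2.0357
t = (54.350−43.680)/2.0357 = 5.2414
df = 43
p-value (one-sided, H₁ less) = 1.00000
At α=0.01: p ≥ α → fail to reject H₀

reject H₀: no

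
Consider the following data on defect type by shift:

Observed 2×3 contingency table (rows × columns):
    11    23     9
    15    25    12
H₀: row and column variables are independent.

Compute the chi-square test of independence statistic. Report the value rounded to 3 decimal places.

test statistic = 0.277

Row totals [43, 52], col totals [26, 48, 21], n=95
χ² = (11−11.77)²/11.77 + (23−21.73)²/21.73 + (9−9.51)²/9.51 + (15−14.23)²/14.23 + (25−26.27)²/26.27 + (12−11.49)²/11.49 = 0.2771
df = 2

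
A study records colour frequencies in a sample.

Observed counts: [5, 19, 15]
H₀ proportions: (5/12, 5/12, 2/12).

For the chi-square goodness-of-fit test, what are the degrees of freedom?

degrees of freedom = 2

df = k − 1 = 3 − 1 = 2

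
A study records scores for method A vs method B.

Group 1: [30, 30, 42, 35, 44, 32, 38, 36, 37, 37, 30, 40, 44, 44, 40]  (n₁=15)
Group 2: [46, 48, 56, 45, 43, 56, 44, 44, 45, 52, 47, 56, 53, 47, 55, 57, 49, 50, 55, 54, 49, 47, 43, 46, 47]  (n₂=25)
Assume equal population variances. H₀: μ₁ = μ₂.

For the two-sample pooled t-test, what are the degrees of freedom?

degrees of freedom = 38

df = n₁ + n₂ − 2 = 15 + 25 − 2 = 38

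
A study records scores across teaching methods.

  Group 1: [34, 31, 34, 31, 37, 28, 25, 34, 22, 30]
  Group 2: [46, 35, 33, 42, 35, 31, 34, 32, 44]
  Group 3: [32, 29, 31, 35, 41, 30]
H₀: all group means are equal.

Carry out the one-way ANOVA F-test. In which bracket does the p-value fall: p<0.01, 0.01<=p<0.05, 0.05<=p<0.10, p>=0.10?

p-value bracket: 0.01<=p<0.05

Group means [30.60, 36.89, 33.00], grand mean 33.440
SSB = Σnᵢ(x̄ᵢ−x̄)² = 188.871; SSW = ΣΣ(x−x̄ᵢ)² = 535.289
MSB = 188.871/2 = 94.4356; MSW = 535.289/22 = 24.3313
F = MSB/MSW = 3.8812
df = (2, 22)
p-value (upper-tail) = 0.03600
→ bracket: 0.01<=p<0.05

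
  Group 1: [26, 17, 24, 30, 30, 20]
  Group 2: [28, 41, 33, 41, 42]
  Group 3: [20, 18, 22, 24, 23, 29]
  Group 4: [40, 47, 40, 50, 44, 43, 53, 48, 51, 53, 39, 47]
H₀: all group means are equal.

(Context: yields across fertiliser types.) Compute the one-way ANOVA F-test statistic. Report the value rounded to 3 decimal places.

Group means [24.50, 37.00, 22.67, 46.25], grand mean 35.276
SSB = Σnᵢ(x̄ᵢ−x̄)² = 3110.710; SSW = ΣΣ(x−x̄ᵢ)² = 643.083
MSB = 3110.710/3 = 1036.9033; MSW = 643.083/25 = 25.7233
F = MSB/MSW = 40.3098
df = (3, 25)

test statistic = 40.310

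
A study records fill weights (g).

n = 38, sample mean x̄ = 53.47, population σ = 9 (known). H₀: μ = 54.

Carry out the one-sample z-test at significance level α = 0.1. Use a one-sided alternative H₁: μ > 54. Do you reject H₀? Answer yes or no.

SE = σ/√n = 9/√38 = 1.4600
z = (x̄−μ₀)/SE = (53.47−54)/1.4600 = -0.3630
p-value (one-sided, H₁ greater) = 0.64170
At α=0.1: p ≥ α → fail to reject H₀

reject H₀: no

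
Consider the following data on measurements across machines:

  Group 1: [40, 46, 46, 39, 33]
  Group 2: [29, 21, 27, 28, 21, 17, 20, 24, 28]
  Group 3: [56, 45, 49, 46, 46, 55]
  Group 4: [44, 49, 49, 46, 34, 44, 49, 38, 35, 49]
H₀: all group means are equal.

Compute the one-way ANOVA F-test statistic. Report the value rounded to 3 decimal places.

Group means [40.80, 23.89, 49.50, 43.70], grand mean 38.433
SSB = Σnᵢ(x̄ᵢ−x̄)² = 2944.078; SSW = ΣΣ(x−x̄ᵢ)² = 705.289
MSB = 2944.078/3 = 981.3593; MSW = 705.289/26 = 27.1265
F = MSB/MSW = 36.1771
df = (3, 26)

test statistic = 36.177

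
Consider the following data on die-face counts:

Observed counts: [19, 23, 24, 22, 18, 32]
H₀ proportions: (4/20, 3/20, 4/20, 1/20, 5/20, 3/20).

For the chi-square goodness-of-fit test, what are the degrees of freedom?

degrees of freedom = 5

df = k − 1 = 6 − 1 = 5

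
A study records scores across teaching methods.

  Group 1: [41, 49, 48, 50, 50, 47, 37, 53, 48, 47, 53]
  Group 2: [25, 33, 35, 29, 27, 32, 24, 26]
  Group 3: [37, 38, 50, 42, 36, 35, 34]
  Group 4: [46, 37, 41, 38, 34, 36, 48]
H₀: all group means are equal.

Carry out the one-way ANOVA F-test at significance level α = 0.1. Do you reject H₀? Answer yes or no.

reject H₀: yes

Group means [47.55, 28.88, 38.86, 40.00], grand mean 39.576
SSB = Σnᵢ(x̄ᵢ−x̄)² = 1619.601; SSW = ΣΣ(x−x̄ᵢ)² = 694.459
MSB = 1619.601/3 = 539.8671; MSW = 694.459/29 = 23.9469
F = MSB/MSW = 22.5444
df = (3, 29)
p-value (upper-tail) = 0.00000
At α=0.1: p < α → reject H₀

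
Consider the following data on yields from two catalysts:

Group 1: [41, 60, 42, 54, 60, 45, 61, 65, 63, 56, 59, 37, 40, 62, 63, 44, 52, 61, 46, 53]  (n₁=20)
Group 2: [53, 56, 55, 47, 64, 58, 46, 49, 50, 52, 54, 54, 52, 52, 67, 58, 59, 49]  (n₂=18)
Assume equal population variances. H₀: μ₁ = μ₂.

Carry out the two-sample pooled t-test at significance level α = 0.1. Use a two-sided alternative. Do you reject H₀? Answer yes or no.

x̄₁=53.200, s₁=9.123, n₁=20
x̄₂=54.167, s₂=5.544, n₂=18
s_p² = [19·9.123² + 17·5.544²]/36 = 58.4361
SE = √(s_p²·(1/20+1/18)) = 2.4836
t = (53.200−54.167)/2.4836 = -0.3892
df = 36
p-value (two-sided) = 0.69941
At α=0.1: p ≥ α → fail to reject H₀

reject H₀: no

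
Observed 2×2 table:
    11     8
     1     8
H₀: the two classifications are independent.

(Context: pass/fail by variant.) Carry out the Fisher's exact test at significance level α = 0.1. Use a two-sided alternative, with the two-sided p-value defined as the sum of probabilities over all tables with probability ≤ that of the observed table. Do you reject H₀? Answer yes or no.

reject H₀: yes

Margins: r₁=19, r₂=9, c₁=12, c₂=16, n=28
p_obs = C(19,11)·C(9,1)/C(28,12); sum pmf over tables with pmf ≤ p_obs
p-value (two-sided) = 0.03896
At α=0.1: p < α → reject H₀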